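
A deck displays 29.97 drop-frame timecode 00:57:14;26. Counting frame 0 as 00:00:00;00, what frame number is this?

Complete 10-minute blocks: 5, each 17982 frames → 89910.
Remaining 7 whole minutes in the current block: 1800 + 6 × 1798 = 12588 frames.
Within the current minute: 14 × 30 + 26 − 2 = 444 (labels ;00/;01 skipped at this minute). Total = 89910 + 12588 + 444 = 102942.

102942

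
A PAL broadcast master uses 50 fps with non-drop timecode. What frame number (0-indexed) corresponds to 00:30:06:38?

Total seconds to the label: (0 × 3600 + 30 × 60 + 6) = 1806.
Frame index = 1806 × 50 + 38 = 90338.

frame 90338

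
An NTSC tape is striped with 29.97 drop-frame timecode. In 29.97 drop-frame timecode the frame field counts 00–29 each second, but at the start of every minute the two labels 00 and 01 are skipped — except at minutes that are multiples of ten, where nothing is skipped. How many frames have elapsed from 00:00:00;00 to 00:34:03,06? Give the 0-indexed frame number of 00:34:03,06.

Complete 10-minute blocks: 3, each 17982 frames → 53946.
Remaining 4 whole minutes in the current block: 1800 + 3 × 1798 = 7194 frames.
Within the current minute: 3 × 30 + 6 − 2 = 94 (labels ;00/;01 skipped at this minute). Total = 53946 + 7194 + 94 = 61234.

61234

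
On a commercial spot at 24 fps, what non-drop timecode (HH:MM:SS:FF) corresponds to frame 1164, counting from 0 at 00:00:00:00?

00:00:48:12

1164 ÷ 24 = 48 full seconds, remainder 12 frames.
48 s = 0 h 0 min 48 s.
Timecode: 00:00:48:12.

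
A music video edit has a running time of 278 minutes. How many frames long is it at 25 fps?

417000 frames

278 min = 16680 s.
Frames = 16680 × 25 = 417000.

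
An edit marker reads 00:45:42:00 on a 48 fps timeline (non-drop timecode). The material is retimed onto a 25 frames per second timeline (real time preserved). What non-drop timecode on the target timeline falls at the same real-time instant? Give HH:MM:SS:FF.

00:45:42:00

Source frame index: (0×3600 + 45×60 + 42) × 48 + 0 = 131616.
Real time: 131616 / (48) = 2742 s.
Target frame: (2742) × (25) = 68550.
At 25 labels/s: frame 68550 → 00:45:42:00.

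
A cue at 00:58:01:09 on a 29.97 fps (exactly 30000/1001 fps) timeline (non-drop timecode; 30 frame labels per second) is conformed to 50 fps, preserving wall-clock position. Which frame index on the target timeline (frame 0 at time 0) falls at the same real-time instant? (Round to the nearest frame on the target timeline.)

Source frame index: (0×3600 + 58×60 + 1) × 30 + 9 = 104439.
Real time: 104439 / (30000/1001) = 34847813/10000 s.
Target frame: (34847813/10000) × (50) = 34847813/200 ≈ 174239.065 → 174239.

frame 174239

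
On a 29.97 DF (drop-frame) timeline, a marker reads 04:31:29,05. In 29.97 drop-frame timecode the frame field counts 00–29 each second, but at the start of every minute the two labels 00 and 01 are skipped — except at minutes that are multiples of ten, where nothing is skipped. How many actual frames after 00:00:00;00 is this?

488187

Complete 10-minute blocks: 27, each 17982 frames → 485514.
Remaining 1 whole minute in the current block: 1800 + 0 × 1798 = 1800 frames.
Within the current minute: 29 × 30 + 5 − 2 = 873 (labels ;00/;01 skipped at this minute). Total = 485514 + 1800 + 873 = 488187.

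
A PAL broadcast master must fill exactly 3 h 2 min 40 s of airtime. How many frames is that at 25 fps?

3 h 2 min 40 s = 10960 s.
Frames = 10960 × 25 = 274000.

274000 frames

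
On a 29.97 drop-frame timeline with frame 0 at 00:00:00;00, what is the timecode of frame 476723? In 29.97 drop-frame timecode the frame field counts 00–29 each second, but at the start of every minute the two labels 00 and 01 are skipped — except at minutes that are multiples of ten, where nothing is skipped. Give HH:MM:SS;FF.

04:25:06;21

Each 10-minute DF block holds 10 × 60 × 30 − 9 × 2 = 17982 frames. 476723 ÷ 17982 → 26 full blocks, remainder 9191.
Within the partial block the first minute is 1800 frames and each further minute 1798, so 5 further minute boundaries passed. Total skipped labels = 18 × 26 + 2 × 5 = 478.
Non-drop label index = 476723 + 478 = 477201; at 30 labels/s that is 04:25:06:21, i.e. DF 04:25:06;21.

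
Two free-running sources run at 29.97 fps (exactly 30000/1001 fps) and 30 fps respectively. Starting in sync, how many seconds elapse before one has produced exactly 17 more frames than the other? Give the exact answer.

The gap grows by |30 − 30000/1001| = 30/1001 frames per second.
Time for a 17-frame gap: 17 ÷ (30/1001) = 17017/30 s.

17017/30 seconds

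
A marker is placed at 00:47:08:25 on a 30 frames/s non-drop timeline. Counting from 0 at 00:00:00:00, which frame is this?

Total seconds to the label: (0 × 3600 + 47 × 60 + 8) = 2828.
Frame index = 2828 × 30 + 25 = 84865.

frame 84865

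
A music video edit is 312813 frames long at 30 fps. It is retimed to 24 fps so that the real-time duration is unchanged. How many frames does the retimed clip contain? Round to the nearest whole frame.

250250 frames

Frames at target rate = 312813 × (24) / (30) = 1251252/5 ≈ 250250.400.
Nearest whole frame: 250250.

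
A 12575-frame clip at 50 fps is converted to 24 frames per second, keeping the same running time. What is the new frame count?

Target frames = source frames × (target rate / source rate) = 12575 × (24)/(50) = 12575 × 12/25 = 6036.

6036 frames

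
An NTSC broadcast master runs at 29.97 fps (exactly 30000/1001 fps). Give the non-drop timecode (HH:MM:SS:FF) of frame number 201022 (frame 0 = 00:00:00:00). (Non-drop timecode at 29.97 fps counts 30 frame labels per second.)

201022 ÷ 30 = 6700 full seconds, remainder 22 frames.
6700 s = 1 h 51 min 40 s.
Timecode: 01:51:40:22.

01:51:40:22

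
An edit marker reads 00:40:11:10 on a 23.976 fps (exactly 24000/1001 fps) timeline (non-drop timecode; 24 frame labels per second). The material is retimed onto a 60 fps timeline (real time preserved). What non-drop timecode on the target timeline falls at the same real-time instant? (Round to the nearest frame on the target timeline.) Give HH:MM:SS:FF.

Source frame index: (0×3600 + 40×60 + 11) × 24 + 10 = 57874.
Real time: 57874 / (24000/1001) = 28965937/12000 s.
Target frame: (28965937/12000) × (60) = 28965937/200 ≈ 144829.685 → 144830.
At 60 labels/s: frame 144830 → 00:40:13:50.

00:40:13:50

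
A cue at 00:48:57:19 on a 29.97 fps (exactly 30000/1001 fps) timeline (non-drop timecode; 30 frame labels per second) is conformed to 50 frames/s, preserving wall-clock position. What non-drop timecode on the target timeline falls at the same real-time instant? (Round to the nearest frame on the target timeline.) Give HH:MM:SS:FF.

Source frame index: (0×3600 + 48×60 + 57) × 30 + 19 = 88129.
Real time: 88129 / (30000/1001) = 88217129/30000 s.
Target frame: (88217129/30000) × (50) = 88217129/600 ≈ 147028.548 → 147029.
At 50 labels/s: frame 147029 → 00:49:00:29.

00:49:00:29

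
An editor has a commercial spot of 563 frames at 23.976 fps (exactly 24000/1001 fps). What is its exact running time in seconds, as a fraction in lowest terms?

Running time = 563 ÷ (24000/1001) = 563 × 1001/24000 = 563563/24000 s.

563563/24000 seconds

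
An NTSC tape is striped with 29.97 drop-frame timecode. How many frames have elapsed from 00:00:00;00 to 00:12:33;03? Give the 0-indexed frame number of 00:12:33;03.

As if non-drop at 30 labels/s: (0 × 3600 + 12 × 60 + 33) × 30 + 3 = 22593.
Minute boundaries passed: 12; those not divisible by 10: 12 − 1 = 11; dropped labels = 2 × 11 = 22.
Actual frame index = 22593 − 22 = 22571.

22571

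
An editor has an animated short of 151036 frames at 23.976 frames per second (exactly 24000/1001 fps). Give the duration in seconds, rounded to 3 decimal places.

6299.460 seconds

Running time = 151036 × 1001/24000 = 37796759/6000 s ≈ 6299.460 s.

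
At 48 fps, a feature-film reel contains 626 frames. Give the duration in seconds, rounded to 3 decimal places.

Running time = 626 × 1/48 = 313/24 s ≈ 13.042 s.

13.042 seconds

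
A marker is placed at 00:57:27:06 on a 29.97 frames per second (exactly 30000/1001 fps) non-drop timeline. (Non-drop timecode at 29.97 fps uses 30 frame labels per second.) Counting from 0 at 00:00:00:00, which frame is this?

Total seconds to the label: (0 × 3600 + 57 × 60 + 27) = 3447.
Frame index = 3447 × 30 + 6 = 103416.

frame 103416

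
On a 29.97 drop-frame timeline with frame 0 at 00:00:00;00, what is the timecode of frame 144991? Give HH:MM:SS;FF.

Ten DF minutes hold 17982 frames, so frame 144991 lies in block 8 (frames 143856–161837) with 1135 frames into that block.
The block's first minute is 1800 frames and the rest 1798 each; 1135 frames reaches minute 0, so 8 × 18 + 0 × 2 = 144 labels have been skipped so far.
Adding those back, label number 144991 + 144 = 145135 at 30 labels/s is 4837 s + 25 f = 1 h 20 min 37 s frame 25, i.e. 01:20:37;25.

01:20:37;25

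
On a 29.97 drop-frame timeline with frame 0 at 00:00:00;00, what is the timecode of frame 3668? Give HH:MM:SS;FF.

Each 10-minute DF block holds 10 × 60 × 30 − 9 × 2 = 17982 frames. 3668 ÷ 17982 → 0 full blocks, remainder 3668.
Within the partial block the first minute is 1800 frames and each further minute 1798, so 2 further minute boundaries passed. Total skipped labels = 18 × 0 + 2 × 2 = 4.
Non-drop label index = 3668 + 4 = 3672; at 30 labels/s that is 00:02:02:12, i.e. DF 00:02:02;12.

00:02:02;12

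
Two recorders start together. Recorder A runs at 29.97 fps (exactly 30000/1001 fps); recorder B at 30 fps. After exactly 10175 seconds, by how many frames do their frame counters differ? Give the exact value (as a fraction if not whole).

A emits 30000/1001 × 10175 = 27750000/91 frames; B emits 30 × 10175 = 305250.
Difference = 27750/91 frames (≈ 304.9451); B is ahead of A.

27750/91 frames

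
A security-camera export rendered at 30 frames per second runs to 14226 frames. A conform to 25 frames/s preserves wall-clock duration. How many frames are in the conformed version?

Target frames = source frames × (target rate / source rate) = 14226 × (25)/(30) = 14226 × 5/6 = 11855.

11855 frames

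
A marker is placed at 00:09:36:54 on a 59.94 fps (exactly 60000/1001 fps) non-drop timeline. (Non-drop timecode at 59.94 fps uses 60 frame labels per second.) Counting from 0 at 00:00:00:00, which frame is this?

Total seconds to the label: (0 × 3600 + 9 × 60 + 36) = 576.
Frame index = 576 × 60 + 54 = 34614.

34614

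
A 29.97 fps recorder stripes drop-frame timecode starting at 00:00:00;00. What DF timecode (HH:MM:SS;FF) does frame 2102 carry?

Ten DF minutes hold 17982 frames, so frame 2102 lies in block 0 (frames 0–17981) with 2102 frames into that block.
The block's first minute is 1800 frames and the rest 1798 each; 2102 frames reaches minute 1, so 0 × 18 + 1 × 2 = 2 labels have been skipped so far.
Adding those back, label number 2102 + 2 = 2104 at 30 labels/s is 70 s + 4 f = 0 h 1 min 10 s frame 4, i.e. 00:01:10;04.

00:01:10;04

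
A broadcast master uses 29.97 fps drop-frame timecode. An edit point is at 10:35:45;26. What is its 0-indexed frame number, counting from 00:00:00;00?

1143232

As if non-drop at 30 labels/s: (10 × 3600 + 35 × 60 + 45) × 30 + 26 = 1144376.
Minute boundaries passed: 635; those not divisible by 10: 635 − 63 = 572; dropped labels = 2 × 572 = 1144.
Actual frame index = 1144376 − 1144 = 1143232.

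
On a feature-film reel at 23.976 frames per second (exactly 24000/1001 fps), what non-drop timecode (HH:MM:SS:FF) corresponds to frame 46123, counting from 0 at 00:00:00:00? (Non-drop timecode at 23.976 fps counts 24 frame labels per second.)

46123 ÷ 24 = 1921 full seconds, remainder 19 frames.
1921 s = 0 h 32 min 1 s.
Timecode: 00:32:01:19.

00:32:01:19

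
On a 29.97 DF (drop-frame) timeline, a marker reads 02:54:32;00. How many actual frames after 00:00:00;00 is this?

313846

Complete 10-minute blocks: 17, each 17982 frames → 305694.
Remaining 4 whole minutes in the current block: 1800 + 3 × 1798 = 7194 frames.
Within the current minute: 32 × 30 + 0 − 2 = 958 (labels ;00/;01 skipped at this minute). Total = 305694 + 7194 + 958 = 313846.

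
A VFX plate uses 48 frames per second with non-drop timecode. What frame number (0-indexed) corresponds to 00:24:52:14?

71630

Total seconds to the label: (0 × 3600 + 24 × 60 + 52) = 1492.
Frame index = 1492 × 48 + 14 = 71630.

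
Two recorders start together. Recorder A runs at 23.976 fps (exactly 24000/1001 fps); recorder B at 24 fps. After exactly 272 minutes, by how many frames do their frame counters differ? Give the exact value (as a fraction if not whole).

391680/1001 frames

272 min = 16320 s.
A emits 24000/1001 × 16320 = 391680000/1001 frames; B emits 24 × 16320 = 391680.
Difference = 391680/1001 frames (≈ 391.2887); B is ahead of A.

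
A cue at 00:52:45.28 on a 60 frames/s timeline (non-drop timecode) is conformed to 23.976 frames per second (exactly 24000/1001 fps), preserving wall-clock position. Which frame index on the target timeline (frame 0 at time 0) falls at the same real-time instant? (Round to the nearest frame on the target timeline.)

frame 75895

Source frame index: (0×3600 + 52×60 + 45) × 60 + 28 = 189928.
Real time: 189928 / (60) = 47482/15 s.
Target frame: (47482/15) × (24000/1001) = 75971200/1001 ≈ 75895.305 → 75895.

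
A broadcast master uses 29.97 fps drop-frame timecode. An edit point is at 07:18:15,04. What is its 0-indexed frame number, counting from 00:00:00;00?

As if non-drop at 30 labels/s: (7 × 3600 + 18 × 60 + 15) × 30 + 4 = 788854.
Minute boundaries passed: 438; those not divisible by 10: 438 − 43 = 395; dropped labels = 2 × 395 = 790.
Actual frame index = 788854 − 790 = 788064.

788064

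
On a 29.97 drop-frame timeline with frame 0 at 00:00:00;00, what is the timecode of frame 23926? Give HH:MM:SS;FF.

00:13:18;10

Ten DF minutes hold 17982 frames, so frame 23926 lies in block 1 (frames 17982–35963) with 5944 frames into that block.
The block's first minute is 1800 frames and the rest 1798 each; 5944 frames reaches minute 3, so 1 × 18 + 3 × 2 = 24 labels have been skipped so far.
Adding those back, label number 23926 + 24 = 23950 at 30 labels/s is 798 s + 10 f = 0 h 13 min 18 s frame 10, i.e. 00:13:18;10.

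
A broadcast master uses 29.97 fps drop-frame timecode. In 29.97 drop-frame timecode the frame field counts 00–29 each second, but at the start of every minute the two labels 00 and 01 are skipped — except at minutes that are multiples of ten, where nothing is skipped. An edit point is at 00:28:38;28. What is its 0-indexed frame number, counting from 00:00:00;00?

Complete 10-minute blocks: 2, each 17982 frames → 35964.
Remaining 8 whole minutes in the current block: 1800 + 7 × 1798 = 14386 frames.
Within the current minute: 38 × 30 + 28 − 2 = 1166 (labels ;00/;01 skipped at this minute). Total = 35964 + 14386 + 1166 = 51516.

51516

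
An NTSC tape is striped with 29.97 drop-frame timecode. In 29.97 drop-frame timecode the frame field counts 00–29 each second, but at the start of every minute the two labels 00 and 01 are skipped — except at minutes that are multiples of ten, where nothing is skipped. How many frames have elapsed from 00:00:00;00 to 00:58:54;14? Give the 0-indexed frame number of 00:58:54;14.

As if non-drop at 30 labels/s: (0 × 3600 + 58 × 60 + 54) × 30 + 14 = 106034.
Minute boundaries passed: 58; those not divisible by 10: 58 − 5 = 53; dropped labels = 2 × 53 = 106.
Actual frame index = 106034 − 106 = 105928.

105928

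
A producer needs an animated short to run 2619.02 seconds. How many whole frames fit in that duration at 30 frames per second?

Frames = 2619.02 × 30 = 392853/5 ≈ 78570.6000.
Complete frames: 78570.

78570 frames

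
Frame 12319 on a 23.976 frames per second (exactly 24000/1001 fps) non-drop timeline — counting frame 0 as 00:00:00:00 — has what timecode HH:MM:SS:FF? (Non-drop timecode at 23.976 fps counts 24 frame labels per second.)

00:08:33:07

12319 ÷ 24 = 513 full seconds, remainder 7 frames.
513 s = 0 h 8 min 33 s.
Timecode: 00:08:33:07.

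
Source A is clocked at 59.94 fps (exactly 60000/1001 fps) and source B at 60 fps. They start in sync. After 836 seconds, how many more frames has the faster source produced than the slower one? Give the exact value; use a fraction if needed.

A emits 60000/1001 × 836 = 4560000/91 frames; B emits 60 × 836 = 50160.
Difference = 4560/91 frames (≈ 50.1099); B is ahead of A.

4560/91 frames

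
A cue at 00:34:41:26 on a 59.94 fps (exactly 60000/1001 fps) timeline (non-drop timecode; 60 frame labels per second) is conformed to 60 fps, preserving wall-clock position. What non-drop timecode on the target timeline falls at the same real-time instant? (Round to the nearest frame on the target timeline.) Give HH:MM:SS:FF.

Source frame index: (0×3600 + 34×60 + 41) × 60 + 26 = 124886.
Real time: 124886 / (60000/1001) = 62505443/30000 s.
Target frame: (62505443/30000) × (60) = 62505443/500 ≈ 125010.886 → 125011.
At 60 labels/s: frame 125011 → 00:34:43:31.

00:34:43:31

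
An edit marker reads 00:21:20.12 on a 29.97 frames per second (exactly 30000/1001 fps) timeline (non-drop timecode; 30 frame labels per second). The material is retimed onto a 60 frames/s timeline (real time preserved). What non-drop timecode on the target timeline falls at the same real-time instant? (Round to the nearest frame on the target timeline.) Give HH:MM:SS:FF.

Source frame index: (0×3600 + 21×60 + 20) × 30 + 12 = 38412.
Real time: 38412 / (30000/1001) = 3204201/2500 s.
Target frame: (3204201/2500) × (60) = 9612603/125 ≈ 76900.824 → 76901.
At 60 labels/s: frame 76901 → 00:21:21:41.

00:21:21:41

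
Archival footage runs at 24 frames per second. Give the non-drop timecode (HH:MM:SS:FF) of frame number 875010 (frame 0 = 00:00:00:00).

875010 ÷ 24 = 36458 full seconds, remainder 18 frames.
36458 s = 10 h 7 min 38 s.
Timecode: 10:07:38:18.

10:07:38:18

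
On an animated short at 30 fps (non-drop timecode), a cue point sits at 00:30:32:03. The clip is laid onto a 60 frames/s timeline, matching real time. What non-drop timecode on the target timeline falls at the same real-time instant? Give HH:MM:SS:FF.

00:30:32:06

Source frame index: (0×3600 + 30×60 + 32) × 30 + 3 = 54963.
Real time: 54963 / (30) = 18321/10 s.
Target frame: (18321/10) × (60) = 109926.
At 60 labels/s: frame 109926 → 00:30:32:06.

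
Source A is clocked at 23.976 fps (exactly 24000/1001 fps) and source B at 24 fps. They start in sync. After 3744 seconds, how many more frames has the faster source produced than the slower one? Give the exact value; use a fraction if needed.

6912/77 frames

A emits 24000/1001 × 3744 = 6912000/77 frames; B emits 24 × 3744 = 89856.
Difference = 6912/77 frames (≈ 89.7662); B is ahead of A.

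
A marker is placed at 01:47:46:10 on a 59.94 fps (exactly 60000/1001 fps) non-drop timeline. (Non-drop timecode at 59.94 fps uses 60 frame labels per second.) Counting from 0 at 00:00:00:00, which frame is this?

Total seconds to the label: (1 × 3600 + 47 × 60 + 46) = 6466.
Frame index = 6466 × 60 + 10 = 387970.

387970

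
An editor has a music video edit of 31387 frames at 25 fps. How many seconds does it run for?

1255.48 seconds

Running time = 31387 / (25) = 1255.48 s.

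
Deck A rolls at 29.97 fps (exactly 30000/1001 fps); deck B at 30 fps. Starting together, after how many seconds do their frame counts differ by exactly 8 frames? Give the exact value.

4004/15 seconds

The gap grows by |30 − 30000/1001| = 30/1001 frames per second.
Time for a 8-frame gap: 8 ÷ (30/1001) = 4004/15 s.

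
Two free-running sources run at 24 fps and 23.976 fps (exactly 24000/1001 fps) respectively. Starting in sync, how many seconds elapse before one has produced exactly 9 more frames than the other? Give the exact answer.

The gap grows by |24000/1001 − 24| = 24/1001 frames per second.
Time for a 9-frame gap: 9 ÷ (24/1001) = 375.375 s.

375.375 seconds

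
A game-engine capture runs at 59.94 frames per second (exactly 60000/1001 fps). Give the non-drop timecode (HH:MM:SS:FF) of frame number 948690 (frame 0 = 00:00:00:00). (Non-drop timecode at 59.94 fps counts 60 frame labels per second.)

04:23:31:30

948690 ÷ 60 = 15811 full seconds, remainder 30 frames.
15811 s = 4 h 23 min 31 s.
Timecode: 04:23:31:30.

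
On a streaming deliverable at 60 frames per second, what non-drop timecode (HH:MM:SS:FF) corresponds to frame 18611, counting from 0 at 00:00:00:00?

00:05:10:11

18611 ÷ 60 = 310 full seconds, remainder 11 frames.
310 s = 0 h 5 min 10 s.
Timecode: 00:05:10:11.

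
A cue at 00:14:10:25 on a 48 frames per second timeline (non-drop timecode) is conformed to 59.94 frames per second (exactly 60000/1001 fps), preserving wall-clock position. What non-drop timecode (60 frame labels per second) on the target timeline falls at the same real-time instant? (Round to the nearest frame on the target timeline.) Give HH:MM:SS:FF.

00:14:09:40

Source frame index: (0×3600 + 14×60 + 10) × 48 + 25 = 40825.
Real time: 40825 / (48) = 40825/48 s.
Target frame: (40825/48) × (60000/1001) = 51031250/1001 ≈ 50980.270 → 50980.
At 60 labels/s: frame 50980 → 00:14:09:40.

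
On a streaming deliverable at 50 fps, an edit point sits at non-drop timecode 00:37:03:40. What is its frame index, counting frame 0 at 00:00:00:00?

111190

Total seconds to the label: (0 × 3600 + 37 × 60 + 3) = 2223.
Frame index = 2223 × 50 + 40 = 111190.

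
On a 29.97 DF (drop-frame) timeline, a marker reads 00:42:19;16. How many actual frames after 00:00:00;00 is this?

As if non-drop at 30 labels/s: (0 × 3600 + 42 × 60 + 19) × 30 + 16 = 76186.
Minute boundaries passed: 42; those not divisible by 10: 42 − 4 = 38; dropped labels = 2 × 38 = 76.
Actual frame index = 76186 − 76 = 76110.

76110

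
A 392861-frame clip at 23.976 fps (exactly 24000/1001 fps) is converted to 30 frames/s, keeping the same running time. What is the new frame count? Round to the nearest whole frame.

491567 frames

Frames at target rate = 392861 × (30) / (24000/1001) = 393253861/800 ≈ 491567.326.
Nearest whole frame: 491567.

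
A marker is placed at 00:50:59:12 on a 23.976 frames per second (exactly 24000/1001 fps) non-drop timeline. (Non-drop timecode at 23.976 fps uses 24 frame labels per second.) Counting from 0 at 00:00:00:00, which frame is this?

Total seconds to the label: (0 × 3600 + 50 × 60 + 59) = 3059.
Frame index = 3059 × 24 + 12 = 73428.

frame 73428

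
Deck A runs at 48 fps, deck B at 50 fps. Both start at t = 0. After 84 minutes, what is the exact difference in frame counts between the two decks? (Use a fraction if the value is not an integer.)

10080 frames

84 min = 5040 s.
A emits 48 × 5040 = 241920 frames; B emits 50 × 5040 = 252000.
Difference = 10080 frames; B is ahead of A.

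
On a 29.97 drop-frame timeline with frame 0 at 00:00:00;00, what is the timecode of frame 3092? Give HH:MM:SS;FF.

00:01:43;04

Ten DF minutes hold 17982 frames, so frame 3092 lies in block 0 (frames 0–17981) with 3092 frames into that block.
The block's first minute is 1800 frames and the rest 1798 each; 3092 frames reaches minute 1, so 0 × 18 + 1 × 2 = 2 labels have been skipped so far.
Adding those back, label number 3092 + 2 = 3094 at 30 labels/s is 103 s + 4 f = 0 h 1 min 43 s frame 4, i.e. 00:01:43;04.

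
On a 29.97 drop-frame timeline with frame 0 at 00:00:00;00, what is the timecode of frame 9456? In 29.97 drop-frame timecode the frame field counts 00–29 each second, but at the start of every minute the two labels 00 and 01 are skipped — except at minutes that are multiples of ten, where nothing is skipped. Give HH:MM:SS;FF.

Each 10-minute DF block holds 10 × 60 × 30 − 9 × 2 = 17982 frames. 9456 ÷ 17982 → 0 full blocks, remainder 9456.
Within the partial block the first minute is 1800 frames and each further minute 1798, so 5 further minute boundaries passed. Total skipped labels = 18 × 0 + 2 × 5 = 10.
Non-drop label index = 9456 + 10 = 9466; at 30 labels/s that is 00:05:15:16, i.e. DF 00:05:15;16.

00:05:15;16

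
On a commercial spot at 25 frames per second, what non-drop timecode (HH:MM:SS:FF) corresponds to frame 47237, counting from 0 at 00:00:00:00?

47237 ÷ 25 = 1889 full seconds, remainder 12 frames.
1889 s = 0 h 31 min 29 s.
Timecode: 00:31:29:12.

00:31:29:12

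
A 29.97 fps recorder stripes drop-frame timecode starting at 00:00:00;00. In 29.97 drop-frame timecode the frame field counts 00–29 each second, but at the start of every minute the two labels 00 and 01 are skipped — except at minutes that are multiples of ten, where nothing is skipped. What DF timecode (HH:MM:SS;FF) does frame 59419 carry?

00:33:02;19

Ten DF minutes hold 17982 frames, so frame 59419 lies in block 3 (frames 53946–71927) with 5473 frames into that block.
The block's first minute is 1800 frames and the rest 1798 each; 5473 frames reaches minute 3, so 3 × 18 + 3 × 2 = 60 labels have been skipped so far.
Adding those back, label number 59419 + 60 = 59479 at 30 labels/s is 1982 s + 19 f = 0 h 33 min 2 s frame 19, i.e. 00:33:02;19.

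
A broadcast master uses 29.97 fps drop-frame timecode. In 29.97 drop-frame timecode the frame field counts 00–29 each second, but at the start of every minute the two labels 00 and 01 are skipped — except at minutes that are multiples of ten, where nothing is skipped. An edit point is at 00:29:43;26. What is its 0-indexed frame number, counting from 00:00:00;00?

53462

As if non-drop at 30 labels/s: (0 × 3600 + 29 × 60 + 43) × 30 + 26 = 53516.
Minute boundaries passed: 29; those not divisible by 10: 29 − 2 = 27; dropped labels = 2 × 27 = 54.
Actual frame index = 53516 − 54 = 53462.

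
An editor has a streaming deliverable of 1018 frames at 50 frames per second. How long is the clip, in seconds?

20.36 seconds

Running time = 1018 / (50) = 20.36 s.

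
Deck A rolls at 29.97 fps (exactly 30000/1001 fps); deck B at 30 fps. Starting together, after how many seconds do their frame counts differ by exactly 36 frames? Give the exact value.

1201.2 seconds

The gap grows by |30 − 30000/1001| = 30/1001 frames per second.
Time for a 36-frame gap: 36 ÷ (30/1001) = 1201.2 s.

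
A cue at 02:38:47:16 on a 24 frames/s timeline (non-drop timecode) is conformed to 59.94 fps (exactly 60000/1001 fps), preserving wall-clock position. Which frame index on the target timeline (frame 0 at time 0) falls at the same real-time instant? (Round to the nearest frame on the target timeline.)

Source frame index: (2×3600 + 38×60 + 47) × 24 + 16 = 228664.
Real time: 228664 / (24) = 28583/3 s.
Target frame: (28583/3) × (60000/1001) = 571660000/1001 ≈ 571088.911 → 571089.

frame 571089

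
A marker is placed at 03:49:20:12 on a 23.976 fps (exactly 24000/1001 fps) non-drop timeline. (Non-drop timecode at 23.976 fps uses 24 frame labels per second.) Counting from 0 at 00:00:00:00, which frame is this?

Total seconds to the label: (3 × 3600 + 49 × 60 + 20) = 13760.
Frame index = 13760 × 24 + 12 = 330252.

330252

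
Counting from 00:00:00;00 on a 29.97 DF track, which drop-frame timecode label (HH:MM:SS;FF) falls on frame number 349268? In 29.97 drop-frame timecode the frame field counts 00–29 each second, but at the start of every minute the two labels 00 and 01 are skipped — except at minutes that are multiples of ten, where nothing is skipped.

Each 10-minute DF block holds 10 × 60 × 30 − 9 × 2 = 17982 frames. 349268 ÷ 17982 → 19 full blocks, remainder 7610.
Within the partial block the first minute is 1800 frames and each further minute 1798, so 4 further minute boundaries passed. Total skipped labels = 18 × 19 + 2 × 4 = 350.
Non-drop label index = 349268 + 350 = 349618; at 30 labels/s that is 03:14:13:28, i.e. DF 03:14:13;28.

03:14:13;28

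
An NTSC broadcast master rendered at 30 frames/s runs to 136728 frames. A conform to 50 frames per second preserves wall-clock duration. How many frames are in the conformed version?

227880 frames

Target frames = source frames × (target rate / source rate) = 136728 × (50)/(30) = 136728 × 5/3 = 227880.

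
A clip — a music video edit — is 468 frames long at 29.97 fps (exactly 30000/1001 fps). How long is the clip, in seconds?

Running time = 468 / (30000/1001) = 15.6156 s.

15.6156 seconds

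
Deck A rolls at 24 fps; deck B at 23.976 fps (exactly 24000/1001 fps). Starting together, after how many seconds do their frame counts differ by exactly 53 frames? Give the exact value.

53053/24 seconds

The gap grows by |24000/1001 − 24| = 24/1001 frames per second.
Time for a 53-frame gap: 53 ÷ (24/1001) = 53053/24 s.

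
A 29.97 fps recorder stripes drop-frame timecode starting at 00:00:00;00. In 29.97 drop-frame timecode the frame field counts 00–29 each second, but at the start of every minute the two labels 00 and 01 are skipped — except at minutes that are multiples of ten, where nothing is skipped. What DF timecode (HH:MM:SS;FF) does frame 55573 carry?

00:30:54;07

Ten DF minutes hold 17982 frames, so frame 55573 lies in block 3 (frames 53946–71927) with 1627 frames into that block.
The block's first minute is 1800 frames and the rest 1798 each; 1627 frames reaches minute 0, so 3 × 18 + 0 × 2 = 54 labels have been skipped so far.
Adding those back, label number 55573 + 54 = 55627 at 30 labels/s is 1854 s + 7 f = 0 h 30 min 54 s frame 7, i.e. 00:30:54;07.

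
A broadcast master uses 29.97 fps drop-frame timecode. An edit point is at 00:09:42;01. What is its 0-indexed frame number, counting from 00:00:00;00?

As if non-drop at 30 labels/s: (0 × 3600 + 9 × 60 + 42) × 30 + 1 = 17461.
Minute boundaries passed: 9; those not divisible by 10: 9 − 0 = 9; dropped labels = 2 × 9 = 18.
Actual frame index = 17461 − 18 = 17443.

17443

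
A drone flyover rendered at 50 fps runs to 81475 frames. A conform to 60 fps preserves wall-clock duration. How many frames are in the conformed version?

Target frames = source frames × (target rate / source rate) = 81475 × (60)/(50) = 81475 × 6/5 = 97770.

97770 frames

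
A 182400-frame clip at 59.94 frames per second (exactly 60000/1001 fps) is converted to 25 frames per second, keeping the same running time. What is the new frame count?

Target frames = source frames × (target rate / source rate) = 182400 × (25)/(60000/1001) = 182400 × 1001/2400 = 76076.

76076 frames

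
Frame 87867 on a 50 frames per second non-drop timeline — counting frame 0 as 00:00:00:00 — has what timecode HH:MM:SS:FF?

87867 ÷ 50 = 1757 full seconds, remainder 17 frames.
1757 s = 0 h 29 min 17 s.
Timecode: 00:29:17:17.

00:29:17:17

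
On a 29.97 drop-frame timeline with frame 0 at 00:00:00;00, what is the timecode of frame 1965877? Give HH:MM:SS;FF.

Ten DF minutes hold 17982 frames, so frame 1965877 lies in block 109 (frames 1960038–1978019) with 5839 frames into that block.
The block's first minute is 1800 frames and the rest 1798 each; 5839 frames reaches minute 3, so 109 × 18 + 3 × 2 = 1968 labels have been skipped so far.
Adding those back, label number 1965877 + 1968 = 1967845 at 30 labels/s is 65594 s + 25 f = 18 h 13 min 14 s frame 25, i.e. 18:13:14;25.

18:13:14;25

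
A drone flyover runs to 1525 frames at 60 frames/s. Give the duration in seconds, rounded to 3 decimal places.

25.417 seconds

Running time = 1525 × 1/60 = 305/12 s ≈ 25.417 s.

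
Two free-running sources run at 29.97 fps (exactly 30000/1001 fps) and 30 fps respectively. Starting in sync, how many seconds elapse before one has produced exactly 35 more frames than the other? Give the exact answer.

7007/6 seconds

The gap grows by |30 − 30000/1001| = 30/1001 frames per second.
Time for a 35-frame gap: 35 ÷ (30/1001) = 7007/6 s.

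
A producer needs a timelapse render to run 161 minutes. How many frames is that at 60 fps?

161 min = 9660 s.
Frames = 9660 × 60 = 579600.

579600 frames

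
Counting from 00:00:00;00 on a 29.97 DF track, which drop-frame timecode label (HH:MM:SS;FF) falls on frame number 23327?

Each 10-minute DF block holds 10 × 60 × 30 − 9 × 2 = 17982 frames. 23327 ÷ 17982 → 1 full block, remainder 5345.
Within the partial block the first minute is 1800 frames and each further minute 1798, so 2 further minute boundaries passed. Total skipped labels = 18 × 1 + 2 × 2 = 22.
Non-drop label index = 23327 + 22 = 23349; at 30 labels/s that is 00:12:58:09, i.e. DF 00:12:58;09.

00:12:58;09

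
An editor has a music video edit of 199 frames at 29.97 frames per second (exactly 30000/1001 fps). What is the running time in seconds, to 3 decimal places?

Running time = 199 × 1001/30000 = 199199/30000 s ≈ 6.640 s.

6.640 seconds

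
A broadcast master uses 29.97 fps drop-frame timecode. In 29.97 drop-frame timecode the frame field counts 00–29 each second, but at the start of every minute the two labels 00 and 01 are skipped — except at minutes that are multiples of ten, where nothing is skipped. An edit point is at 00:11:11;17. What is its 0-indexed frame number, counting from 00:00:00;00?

Complete 10-minute blocks: 1, each 17982 frames → 17982.
Remaining 1 whole minute in the current block: 1800 + 0 × 1798 = 1800 frames.
Within the current minute: 11 × 30 + 17 − 2 = 345 (labels ;00/;01 skipped at this minute). Total = 17982 + 1800 + 345 = 20127.

20127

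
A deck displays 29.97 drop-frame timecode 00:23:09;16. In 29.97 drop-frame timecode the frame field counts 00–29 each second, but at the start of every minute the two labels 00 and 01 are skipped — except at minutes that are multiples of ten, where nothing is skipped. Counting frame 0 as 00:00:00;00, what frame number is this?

As if non-drop at 30 labels/s: (0 × 3600 + 23 × 60 + 9) × 30 + 16 = 41686.
Minute boundaries passed: 23; those not divisible by 10: 23 − 2 = 21; dropped labels = 2 × 21 = 42.
Actual frame index = 41686 − 42 = 41644.

41644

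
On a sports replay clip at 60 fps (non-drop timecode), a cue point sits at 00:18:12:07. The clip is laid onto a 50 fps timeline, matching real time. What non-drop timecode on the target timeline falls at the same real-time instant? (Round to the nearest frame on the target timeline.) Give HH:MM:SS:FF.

00:18:12:06

Source frame index: (0×3600 + 18×60 + 12) × 60 + 7 = 65527.
Real time: 65527 / (60) = 65527/60 s.
Target frame: (65527/60) × (50) = 327635/6 ≈ 54605.833 → 54606.
At 50 labels/s: frame 54606 → 00:18:12:06.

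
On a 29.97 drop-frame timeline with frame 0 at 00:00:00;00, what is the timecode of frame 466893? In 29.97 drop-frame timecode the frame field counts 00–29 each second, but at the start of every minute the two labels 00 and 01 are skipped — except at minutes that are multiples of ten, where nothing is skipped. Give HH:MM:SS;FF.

Each 10-minute DF block holds 10 × 60 × 30 − 9 × 2 = 17982 frames. 466893 ÷ 17982 → 25 full blocks, remainder 17343.
Within the partial block the first minute is 1800 frames and each further minute 1798, so 9 further minute boundaries passed. Total skipped labels = 18 × 25 + 2 × 9 = 468.
Non-drop label index = 466893 + 468 = 467361; at 30 labels/s that is 04:19:38:21, i.e. DF 04:19:38;21.

04:19:38;21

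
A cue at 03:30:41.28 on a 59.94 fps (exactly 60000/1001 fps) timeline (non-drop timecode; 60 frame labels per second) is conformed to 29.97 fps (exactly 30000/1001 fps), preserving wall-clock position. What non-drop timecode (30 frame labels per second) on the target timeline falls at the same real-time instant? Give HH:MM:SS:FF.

Source frame index: (3×3600 + 30×60 + 41) × 60 + 28 = 758488.
Real time: 758488 / (60000/1001) = 94905811/7500 s.
Target frame: (94905811/7500) × (30000/1001) = 379244.
At 30 labels/s: frame 379244 → 03:30:41:14.

03:30:41:14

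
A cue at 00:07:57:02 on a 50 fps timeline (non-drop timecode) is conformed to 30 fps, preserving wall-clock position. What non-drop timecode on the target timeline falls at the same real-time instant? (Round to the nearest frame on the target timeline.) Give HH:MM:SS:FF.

00:07:57:01

Source frame index: (0×3600 + 7×60 + 57) × 50 + 2 = 23852.
Real time: 23852 / (50) = 11926/25 s.
Target frame: (11926/25) × (30) = 71556/5 ≈ 14311.200 → 14311.
At 30 labels/s: frame 14311 → 00:07:57:01.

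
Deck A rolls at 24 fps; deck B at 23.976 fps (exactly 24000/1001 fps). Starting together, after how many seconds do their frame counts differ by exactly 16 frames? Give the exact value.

2002/3 seconds

The gap grows by |24000/1001 − 24| = 24/1001 frames per second.
Time for a 16-frame gap: 16 ÷ (24/1001) = 2002/3 s.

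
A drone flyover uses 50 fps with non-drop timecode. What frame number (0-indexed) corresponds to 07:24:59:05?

Total seconds to the label: (7 × 3600 + 24 × 60 + 59) = 26699.
Frame index = 26699 × 50 + 5 = 1334955.

1334955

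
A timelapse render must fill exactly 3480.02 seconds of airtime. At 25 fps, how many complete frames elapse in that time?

Frames = 3480.02 × 25 = 174001/2 ≈ 87000.5000.
Complete frames: 87000.

87000 frames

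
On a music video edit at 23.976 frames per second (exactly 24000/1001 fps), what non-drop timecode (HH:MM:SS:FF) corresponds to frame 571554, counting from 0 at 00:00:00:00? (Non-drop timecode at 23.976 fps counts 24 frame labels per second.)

571554 ÷ 24 = 23814 full seconds, remainder 18 frames.
23814 s = 6 h 36 min 54 s.
Timecode: 06:36:54:18.

06:36:54:18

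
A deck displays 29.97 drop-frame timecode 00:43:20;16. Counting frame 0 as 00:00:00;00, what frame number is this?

As if non-drop at 30 labels/s: (0 × 3600 + 43 × 60 + 20) × 30 + 16 = 78016.
Minute boundaries passed: 43; those not divisible by 10: 43 − 4 = 39; dropped labels = 2 × 39 = 78.
Actual frame index = 78016 − 78 = 77938.

77938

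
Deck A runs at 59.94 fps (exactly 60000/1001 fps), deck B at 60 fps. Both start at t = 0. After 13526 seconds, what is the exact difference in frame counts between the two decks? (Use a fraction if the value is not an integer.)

A emits 60000/1001 × 13526 = 811560000/1001 frames; B emits 60 × 13526 = 811560.
Difference = 811560/1001 frames (≈ 810.7493); B is ahead of A.

811560/1001 frames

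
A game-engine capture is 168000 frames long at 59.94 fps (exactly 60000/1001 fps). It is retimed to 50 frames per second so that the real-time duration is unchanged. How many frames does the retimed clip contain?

Target frames = source frames × (target rate / source rate) = 168000 × (50)/(60000/1001) = 168000 × 1001/1200 = 140140.

140140 frames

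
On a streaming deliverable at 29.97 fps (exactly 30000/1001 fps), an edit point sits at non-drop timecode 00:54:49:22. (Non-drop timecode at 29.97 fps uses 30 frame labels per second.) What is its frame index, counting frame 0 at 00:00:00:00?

Total seconds to the label: (0 × 3600 + 54 × 60 + 49) = 3289.
Frame index = 3289 × 30 + 22 = 98692.

frame 98692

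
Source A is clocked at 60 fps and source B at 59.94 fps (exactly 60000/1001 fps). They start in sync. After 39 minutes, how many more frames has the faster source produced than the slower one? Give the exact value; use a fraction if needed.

10800/77 frames

39 min = 2340 s.
A emits 60 × 2340 = 140400 frames; B emits 60000/1001 × 2340 = 10800000/77.
Difference = 10800/77 frames (≈ 140.2597); B is behind A.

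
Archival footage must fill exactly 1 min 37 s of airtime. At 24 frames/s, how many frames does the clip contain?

1 min 37 s = 97 s.
Frames = 97 × 24 = 2328.

2328 frames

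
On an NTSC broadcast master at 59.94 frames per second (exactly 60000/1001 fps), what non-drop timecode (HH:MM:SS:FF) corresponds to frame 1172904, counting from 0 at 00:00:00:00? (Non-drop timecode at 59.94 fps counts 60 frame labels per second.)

1172904 ÷ 60 = 19548 full seconds, remainder 24 frames.
19548 s = 5 h 25 min 48 s.
Timecode: 05:25:48:24.

05:25:48:24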